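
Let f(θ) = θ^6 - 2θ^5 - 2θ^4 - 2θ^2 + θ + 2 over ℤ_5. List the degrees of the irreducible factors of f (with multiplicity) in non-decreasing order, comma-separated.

1, 2, 3

Roots in ℤ_5: f(0) = 2; f(1) = 3; f(2) = 4; f(3) = 3; f(4) = 0 → root.
Linear factors from roots: (θ + 1).
Complete factorization: f(θ) = (θ + 1)·(θ^2 - 2θ - 1)·(θ^3 - θ^2 - 2).
Factor degrees with multiplicity: 1 + 2 + 3 = 6.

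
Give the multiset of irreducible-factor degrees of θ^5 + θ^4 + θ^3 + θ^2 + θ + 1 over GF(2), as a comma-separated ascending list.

Write h(θ) = θ^5 + θ^4 + θ^3 + θ^2 + θ + 1.
Roots in GF(2): h(0) = 1; h(1) = 0 → root.
Linear factors from roots: (θ + 1).
Complete factorization: h(θ) = (θ + 1)·(θ^2 + θ + 1)^2.
Factor degrees with multiplicity: 1 + 2 + 2 = 5.

1, 2, 2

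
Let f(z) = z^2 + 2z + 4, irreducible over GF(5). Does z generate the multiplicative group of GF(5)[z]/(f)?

|GF(5^2)^×| = 5^2 − 1 = 24. Prime factorization: 24 = 2^3·3.
f is primitive ⇔ z has order 24 in GF(5)[z]/(f), i.e. z^(24/q) ≠ 1 for each prime q | 24.
z^(12) mod f = 1
z^(8) mod f = 2z + 4.
Since z^(12) = 1, the order of z divides 12 < 24; not primitive.

No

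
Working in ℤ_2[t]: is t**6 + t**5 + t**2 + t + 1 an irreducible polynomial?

Write g(t) = t**6 + t**5 + t**2 + t + 1.
Check for roots in ℤ_2: g(0) = 1; g(1) = 1.
No roots, so no linear factors.
Monic irreducibles of degree 2 over GF(2): t**2 + t + 1.
None of them divide g (all give nonzero remainder).
Monic irreducibles of degree 3 over GF(2): t**3 + t + 1, t**3 + t**2 + 1.
None of them divide g (all give nonzero remainder).
No irreducible factor of degree ≤ 3 exists, so g is irreducible over GF(2).

Yes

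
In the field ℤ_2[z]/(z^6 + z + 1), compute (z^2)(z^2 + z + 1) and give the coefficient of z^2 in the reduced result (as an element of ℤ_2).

Multiply in ℤ_2[z]: (z^2)·(z^2 + z + 1) = z^4 + z^3 + z^2.
Reduced: z^4 + z^3 + z^2.

1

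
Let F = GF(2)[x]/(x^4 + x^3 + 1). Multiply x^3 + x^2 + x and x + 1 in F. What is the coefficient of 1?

Multiply in GF(2)[x]: (x^3 + x^2 + x)·(x + 1) = x^4 + x.
Reduce using x^4 ≡ x^3 + 1 (mod x^4 + x^3 + 1).
Reduced: x^3 + x + 1.

1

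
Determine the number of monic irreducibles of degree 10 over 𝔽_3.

5880

Gauss's count: N_{3}(10) = (1/10) Σ_{d|10} μ(10/d)·3^d.
Divisors of 10: 1, 2, 5, 10; μ(10/d) for each: 1, -1, -1, 1.
Σ = 3^1 − 3^2 − 3^5 + 3^10 = 58800.
N = 58800/10 = 5880.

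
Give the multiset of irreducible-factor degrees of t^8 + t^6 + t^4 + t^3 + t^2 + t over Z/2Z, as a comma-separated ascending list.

Write f(t) = t^8 + t^6 + t^4 + t^3 + t^2 + t.
Roots in Z/2Z: f(0) = 0 → root; f(1) = 0 → root.
Linear factors from roots: (t), (t + 1).
Complete factorization: f(t) = (t)·(t + 1)^2·(t^2 + t + 1)·(t^3 + t^2 + 1).
Factor degrees with multiplicity: 1 + 1 + 1 + 2 + 3 = 8.

1, 1, 1, 2, 3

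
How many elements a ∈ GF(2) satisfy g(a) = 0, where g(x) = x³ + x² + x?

Evaluate at each of the 2 elements of GF(2):
g(0) = 0 → root; g(1) = 1.
Roots: {0}.

1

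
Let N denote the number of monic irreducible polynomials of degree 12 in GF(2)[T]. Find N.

335

x^(2^12) − x is the product of all monic irreducibles of degree dividing 12; Möbius inversion gives N = (1/12) Σ μ(12/d)·2^d.
Divisors of 12: 1, 2, 3, 4, 6, 12; μ(12/d) for each: 0, 1, 0, -1, -1, 1.
Σ = 2^2 − 2^4 − 2^6 + 2^12 = 4020.
N = 4020/12 = 335.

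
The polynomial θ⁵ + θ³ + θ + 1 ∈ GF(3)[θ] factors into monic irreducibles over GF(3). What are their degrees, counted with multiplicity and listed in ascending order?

Write g(θ) = θ⁵ + θ³ + θ + 1.
Roots in GF(3): g(0) = 1; g(1) = 1; g(2) = 1.
Complete factorization: g(θ) = (θ⁵ + θ³ + θ + 1).
Factor degrees with multiplicity: 5 = 5.

5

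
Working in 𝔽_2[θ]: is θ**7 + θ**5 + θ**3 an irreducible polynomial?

Write P(θ) = θ**7 + θ**5 + θ**3.
Check for roots in 𝔽_2: P(0) = 0 → root; P(1) = 1.
P(0) = 0, so (θ) divides P(θ); P is reducible.

No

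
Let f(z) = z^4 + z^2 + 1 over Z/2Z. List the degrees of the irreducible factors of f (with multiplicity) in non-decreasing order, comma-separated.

Roots in Z/2Z: f(0) = 1; f(1) = 1.
Complete factorization: f(z) = (z^2 + z + 1)^2.
Factor degrees with multiplicity: 2 + 2 = 4.

2, 2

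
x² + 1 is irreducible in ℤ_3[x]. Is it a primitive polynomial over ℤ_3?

Write f(x) = x² + 1.
|GF(3^2)^×| = 3^2 − 1 = 8. Prime factorization: 8 = 2^3.
f is primitive ⇔ x has order 8 in GF(3)[x]/(f), i.e. x^(8/q) ≠ 1 for each prime q | 8.
x^(4) mod f = 1
Since x^(4) = 1, the order of x divides 4 < 8; not primitive.

No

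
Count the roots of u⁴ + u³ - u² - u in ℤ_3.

Write g(u) = u⁴ + u³ - u² - u.
Evaluate at each of the 3 elements of ℤ_3:
g(0) = 0 → root; g(1) = 0 → root; g(2) = 0 → root.
Roots: {0, 1, 2}.

3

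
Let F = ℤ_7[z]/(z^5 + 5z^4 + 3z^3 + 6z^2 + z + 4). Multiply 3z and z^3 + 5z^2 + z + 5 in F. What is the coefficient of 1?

0

Multiply in ℤ_7[z]: (3z)·(z^3 + 5z^2 + z + 5) = 3z^4 + z^3 + 3z^2 + z.
Reduced: 3z^4 + z^3 + 3z^2 + z.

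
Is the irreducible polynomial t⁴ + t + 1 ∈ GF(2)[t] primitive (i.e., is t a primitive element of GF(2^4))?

Yes

Write f(t) = t⁴ + t + 1.
|GF(2^4)^×| = 2^4 − 1 = 15. Prime factorization: 15 = 3·5.
f is primitive ⇔ t has order 15 in GF(2)[t]/(f), i.e. t^(15/q) ≠ 1 for each prime q | 15.
t^(5) mod f = t² + t.
t^(3) mod f = t³.
None equal 1, so t has full order 15; f is primitive.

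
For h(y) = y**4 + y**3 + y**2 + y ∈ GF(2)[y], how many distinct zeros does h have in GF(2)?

2

Evaluate at each of the 2 elements of GF(2):
h(0) = 0 → root; h(1) = 0 → root.
Roots: {0, 1}.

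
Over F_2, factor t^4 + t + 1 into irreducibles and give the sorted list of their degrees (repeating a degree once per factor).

4

Write f(t) = t^4 + t + 1.
Roots in F_2: f(0) = 1; f(1) = 1.
Complete factorization: f(t) = (t^4 + t + 1).
Factor degrees with multiplicity: 4 = 4.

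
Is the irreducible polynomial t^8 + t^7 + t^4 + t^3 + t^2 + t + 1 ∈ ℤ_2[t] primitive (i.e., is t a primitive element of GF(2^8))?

No

Write f(t) = t^8 + t^7 + t^4 + t^3 + t^2 + t + 1.
|GF(2^8)^×| = 2^8 − 1 = 255. Prime factorization: 255 = 3·5·17.
f is primitive ⇔ t has order 255 in GF(2)[t]/(f), i.e. t^(255/q) ≠ 1 for each prime q | 255.
t^(85) mod f = t^7 + t^6 + t^5 + t^4 + t^3 + t + 1.
t^(51) mod f = 1
t^(15) mod f = t^7 + t^6 + t^5 + t^4 + 1.
Since t^(51) = 1, the order of t divides 51 < 255; not primitive.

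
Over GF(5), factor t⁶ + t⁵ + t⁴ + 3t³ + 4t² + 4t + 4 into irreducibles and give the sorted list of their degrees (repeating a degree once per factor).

Write f(t) = t⁶ + t⁵ + t⁴ + 3t³ + 4t² + 4t + 4.
Roots in GF(5): f(0) = 4; f(1) = 3; f(2) = 4; f(3) = 1; f(4) = 2.
Complete factorization: f(t) = (t⁶ + t⁵ + t⁴ + 3t³ + 4t² + 4t + 4).
Factor degrees with multiplicity: 6 = 6.

6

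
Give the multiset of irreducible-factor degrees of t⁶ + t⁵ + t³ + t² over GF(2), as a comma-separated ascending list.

Write h(t) = t⁶ + t⁵ + t³ + t².
Roots in GF(2): h(0) = 0 → root; h(1) = 0 → root.
Linear factors from roots: (t), (t + 1).
Complete factorization: h(t) = (t)^2·(t + 1)^2·(t² + t + 1).
Factor degrees with multiplicity: 1 + 1 + 1 + 1 + 2 = 6.

1, 1, 1, 1, 2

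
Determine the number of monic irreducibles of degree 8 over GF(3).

810

Gauss's count: N_{3}(8) = (1/8) Σ_{d|8} μ(8/d)·3^d.
Divisors of 8: 1, 2, 4, 8; μ(8/d) for each: 0, 0, -1, 1.
Σ = − 3^4 + 3^8 = 6480.
N = 6480/8 = 810.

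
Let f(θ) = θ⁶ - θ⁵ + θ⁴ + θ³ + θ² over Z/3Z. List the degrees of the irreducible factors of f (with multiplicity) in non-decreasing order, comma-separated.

1, 1, 1, 1, 2

Roots in Z/3Z: f(0) = 0 → root; f(1) = 0 → root; f(2) = 0 → root.
Linear factors from roots: (θ), (θ - 1), (θ + 1).
Complete factorization: f(θ) = (θ + 1)·(θ - 1)·(θ)^2·(θ² - θ - 1).
Factor degrees with multiplicity: 1 + 1 + 1 + 1 + 2 = 6.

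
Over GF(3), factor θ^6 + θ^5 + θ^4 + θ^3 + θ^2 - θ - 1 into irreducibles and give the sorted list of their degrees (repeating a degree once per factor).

1, 2, 3

Write f(θ) = θ^6 + θ^5 + θ^4 + θ^3 + θ^2 - θ - 1.
Roots in GF(3): f(0) = 2; f(1) = 0 → root; f(2) = 1.
Linear factors from roots: (θ - 1).
Complete factorization: f(θ) = (θ - 1)·(θ^2 + θ - 1)·(θ^3 + θ^2 - 1).
Factor degrees with multiplicity: 1 + 2 + 3 = 6.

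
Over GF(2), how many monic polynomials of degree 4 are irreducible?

The number of monic irreducibles of degree 4 over GF(2) is (1/4)·Σ_{d∣4} μ(4/d) 2^d.
Divisors of 4: 1, 2, 4; μ(4/d) for each: 0, -1, 1.
Σ = − 2^2 + 2^4 = 12.
N = 12/4 = 3.

3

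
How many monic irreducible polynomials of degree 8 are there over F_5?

By the necklace-counting formula, N_5(8) = (1/8) Σ_{d|8} μ(8/d)·5^d.
Divisors of 8: 1, 2, 4, 8; μ(8/d) for each: 0, 0, -1, 1.
Σ = − 5^4 + 5^8 = 390000.
N = 390000/8 = 48750.

48750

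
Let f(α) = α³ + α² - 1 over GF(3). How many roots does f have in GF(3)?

0

Evaluate at each of the 3 elements of GF(3):
f(0) = 2; f(1) = 1; f(2) = 2.
No element is a root.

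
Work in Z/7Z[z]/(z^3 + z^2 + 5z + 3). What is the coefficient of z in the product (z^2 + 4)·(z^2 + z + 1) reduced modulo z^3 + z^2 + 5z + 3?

Multiply in Z/7Z[z]: (z^2 + 4)·(z^2 + z + 1) = z^4 + z^3 + 5z^2 + 4z + 4.
Reduce using z^3 ≡ 6z^2 + 2z + 4 (mod z^3 + z^2 + 5z + 3).
Reduced: z + 4.

1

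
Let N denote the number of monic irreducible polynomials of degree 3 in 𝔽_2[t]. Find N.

2

Gauss's count: N_{2}(3) = (1/3) Σ_{d|3} μ(3/d)·2^d.
Divisors of 3: 1, 3; μ(3/d) for each: -1, 1.
Σ = − 2^1 + 2^3 = 6.
N = 6/3 = 2.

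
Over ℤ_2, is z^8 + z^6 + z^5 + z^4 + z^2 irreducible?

No

Write f(z) = z^8 + z^6 + z^5 + z^4 + z^2.
Check for roots in ℤ_2: f(0) = 0 → root; f(1) = 1.
f(0) = 0, so (z) divides f(z); f is reducible.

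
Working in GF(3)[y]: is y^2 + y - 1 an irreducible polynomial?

Write P(y) = y^2 + y - 1.
Check for roots in GF(3): P(0) = 2; P(1) = 1; P(2) = 2.
No roots. A degree-2 polynomial over a field with no linear factor is irreducible.

Yes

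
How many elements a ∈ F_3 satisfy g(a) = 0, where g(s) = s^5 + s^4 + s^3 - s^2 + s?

3

Evaluate at each of the 3 elements of F_3:
g(0) = 0 → root; g(1) = 0 → root; g(2) = 0 → root.
Roots: {0, 1, 2}.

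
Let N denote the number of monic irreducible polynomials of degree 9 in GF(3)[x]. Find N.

The number of monic irreducibles of degree 9 over GF(3) is (1/9)·Σ_{d∣9} μ(9/d) 3^d.
Divisors of 9: 1, 3, 9; μ(9/d) for each: 0, -1, 1.
Σ = − 3^3 + 3^9 = 19656.
N = 19656/9 = 2184.

2184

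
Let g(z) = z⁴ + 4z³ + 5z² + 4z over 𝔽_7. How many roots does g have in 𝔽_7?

Evaluate at each of the 7 elements of 𝔽_7:
g(0) = 0 → root; g(1) = 0 → root; g(2) = 6; g(3) = 1; g(4) = 6; g(5) = 3; g(6) = 5.
Roots: {0, 1}.

2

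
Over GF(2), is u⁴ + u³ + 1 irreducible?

Yes

Write f(u) = u⁴ + u³ + 1.
Check for roots in GF(2): f(0) = 1; f(1) = 1.
No roots, so no linear factors.
Monic irreducibles of degree 2 over GF(2): u² + u + 1.
None of them divide f (all give nonzero remainder).
No irreducible factor of degree ≤ 2 exists, so f is irreducible over GF(2).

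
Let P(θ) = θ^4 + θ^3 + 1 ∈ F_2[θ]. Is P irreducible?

Check for roots in F_2: P(0) = 1; P(1) = 1.
No roots, so no linear factors.
Monic irreducibles of degree 2 over GF(2): θ^2 + θ + 1.
None of them divide P (all give nonzero remainder).
No irreducible factor of degree ≤ 2 exists, so P is irreducible over GF(2).

Yes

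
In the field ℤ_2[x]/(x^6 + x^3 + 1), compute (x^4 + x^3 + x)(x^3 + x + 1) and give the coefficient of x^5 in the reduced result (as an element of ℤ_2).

Multiply in ℤ_2[x]: (x^4 + x^3 + x)·(x^3 + x + 1) = x^7 + x^6 + x^5 + x^4 + x^3 + x^2 + x.
Reduce using x^6 ≡ x^3 + 1 (mod x^6 + x^3 + 1).
Reduced: x^5 + x^2 + 1.

1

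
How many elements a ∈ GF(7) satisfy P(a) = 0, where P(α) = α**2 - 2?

Evaluate at each of the 7 elements of GF(7):
P(0) = 5; P(1) = 6; P(2) = 2; P(3) = 0 → root; P(4) = 0 → root; P(5) = 2; P(6) = 6.
Roots: {3, 4}.

2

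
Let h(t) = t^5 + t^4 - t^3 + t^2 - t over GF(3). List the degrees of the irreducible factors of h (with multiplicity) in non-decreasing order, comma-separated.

1, 1, 3

Roots in GF(3): h(0) = 0 → root; h(1) = 1; h(2) = 0 → root.
Linear factors from roots: (t), (t + 1).
Complete factorization: h(t) = (t)·(t + 1)·(t^3 - t - 1).
Factor degrees with multiplicity: 1 + 1 + 3 = 5.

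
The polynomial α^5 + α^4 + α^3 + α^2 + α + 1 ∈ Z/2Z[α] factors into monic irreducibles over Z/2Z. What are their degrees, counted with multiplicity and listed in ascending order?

Write f(α) = α^5 + α^4 + α^3 + α^2 + α + 1.
Roots in Z/2Z: f(0) = 1; f(1) = 0 → root.
Linear factors from roots: (α + 1).
Complete factorization: f(α) = (α + 1)·(α^2 + α + 1)^2.
Factor degrees with multiplicity: 1 + 2 + 2 = 5.

1, 2, 2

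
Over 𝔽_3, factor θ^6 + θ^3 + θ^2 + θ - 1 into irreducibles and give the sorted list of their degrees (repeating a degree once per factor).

Write g(θ) = θ^6 + θ^3 + θ^2 + θ - 1.
Roots in 𝔽_3: g(0) = 2; g(1) = 0 → root; g(2) = 2.
Linear factors from roots: (θ - 1).
Complete factorization: g(θ) = (θ - 1)^2·(θ^2 + 1)·(θ^2 - θ - 1).
Factor degrees with multiplicity: 1 + 1 + 2 + 2 = 6.

1, 1, 2, 2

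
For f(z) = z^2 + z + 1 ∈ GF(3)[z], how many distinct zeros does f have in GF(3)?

1

Evaluate at each of the 3 elements of GF(3):
f(0) = 1; f(1) = 0 → root; f(2) = 1.
Roots: {1}.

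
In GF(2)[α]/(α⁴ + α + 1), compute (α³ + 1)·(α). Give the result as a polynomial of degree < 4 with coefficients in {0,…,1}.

1

Multiply in GF(2)[α]: (α³ + 1)·(α) = α⁴ + α.
Reduce using α⁴ ≡ α + 1 (mod α⁴ + α + 1).
Reduced: 1.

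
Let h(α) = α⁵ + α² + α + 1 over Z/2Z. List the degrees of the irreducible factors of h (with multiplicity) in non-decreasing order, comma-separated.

Roots in Z/2Z: h(0) = 1; h(1) = 0 → root.
Linear factors from roots: (α + 1).
Complete factorization: h(α) = (α + 1)^2·(α³ + α + 1).
Factor degrees with multiplicity: 1 + 1 + 3 = 5.

1, 1, 3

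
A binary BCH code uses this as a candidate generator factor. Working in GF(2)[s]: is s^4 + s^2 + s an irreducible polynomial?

No

Write m(s) = s^4 + s^2 + s.
Check for roots in GF(2): m(0) = 0 → root; m(1) = 1.
m(0) = 0, so (s) divides m(s); m is reducible.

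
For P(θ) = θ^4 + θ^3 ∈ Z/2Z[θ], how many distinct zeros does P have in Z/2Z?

Evaluate at each of the 2 elements of Z/2Z:
P(0) = 0 → root; P(1) = 0 → root.
Roots: {0, 1}.

2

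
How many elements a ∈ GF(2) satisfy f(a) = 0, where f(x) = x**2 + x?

2

Evaluate at each of the 2 elements of GF(2):
f(0) = 0 → root; f(1) = 0 → root.
Roots: {0, 1}.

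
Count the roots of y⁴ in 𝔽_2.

1

Write f(y) = y⁴.
Evaluate at each of the 2 elements of 𝔽_2:
f(0) = 0 → root; f(1) = 1.
Roots: {0}.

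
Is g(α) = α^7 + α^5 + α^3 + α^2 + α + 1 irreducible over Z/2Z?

Check for roots in Z/2Z: g(0) = 1; g(1) = 0 → root.
g(1) = 0, so (α − 1) divides g(α); g is reducible.

No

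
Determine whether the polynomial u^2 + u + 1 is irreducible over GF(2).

Yes

Write P(u) = u^2 + u + 1.
Check for roots in GF(2): P(0) = 1; P(1) = 1.
No roots. A degree-2 polynomial over a field with no linear factor is irreducible.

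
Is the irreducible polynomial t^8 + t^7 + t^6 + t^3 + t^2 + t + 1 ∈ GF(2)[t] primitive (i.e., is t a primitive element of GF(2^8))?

Write f(t) = t^8 + t^7 + t^6 + t^3 + t^2 + t + 1.
|GF(2^8)^×| = 2^8 − 1 = 255. Prime factorization: 255 = 3·5·17.
f is primitive ⇔ t has order 255 in GF(2)[t]/(f), i.e. t^(255/q) ≠ 1 for each prime q | 255.
t^(85) mod f = t^5 + t^4 + t^3 + t^2 + 1.
t^(51) mod f = t^6 + t^3.
t^(15) mod f = t^5 + t^4 + t^3 + t + 1.
None equal 1, so t has full order 255; f is primitive.

Yes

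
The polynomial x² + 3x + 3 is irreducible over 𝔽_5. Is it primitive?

Write f(x) = x² + 3x + 3.
|GF(5^2)^×| = 5^2 − 1 = 24. Prime factorization: 24 = 2^3·3.
f is primitive ⇔ x has order 24 in GF(5)[x]/(f), i.e. x^(24/q) ≠ 1 for each prime q | 24.
x^(12) mod f = 4.
x^(8) mod f = x + 1.
None equal 1, so x has full order 24; f is primitive.

Yes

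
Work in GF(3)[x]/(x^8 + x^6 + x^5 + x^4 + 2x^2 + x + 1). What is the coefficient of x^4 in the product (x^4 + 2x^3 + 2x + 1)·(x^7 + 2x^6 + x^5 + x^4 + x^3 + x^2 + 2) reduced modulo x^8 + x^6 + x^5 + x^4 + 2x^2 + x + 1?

Multiply in GF(3)[x]: (x^4 + 2x^3 + 2x + 1)·(x^7 + 2x^6 + x^5 + x^4 + x^3 + x^2 + 2) = x^11 + x^10 + 2x^9 + 2x^8 + 2x^7 + x^6 + 2x^5 + 2x^4 + x^3 + x^2 + x + 2.
Reduce using x^8 ≡ 2x^6 + 2x^5 + 2x^4 + x^2 + 2x + 2 (mod x^8 + x^6 + x^5 + x^4 + 2x^2 + x + 1).
Reduced: 2x^7 + 2x^6 + 2x^5 + 2x^4 + 2x^2 + 2.

2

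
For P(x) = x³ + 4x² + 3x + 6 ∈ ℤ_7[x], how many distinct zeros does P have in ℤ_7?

Evaluate at each of the 7 elements of ℤ_7:
P(0) = 6; P(1) = 0 → root; P(2) = 1; P(3) = 1; P(4) = 6; P(5) = 1; P(6) = 6.
Roots: {1}.

1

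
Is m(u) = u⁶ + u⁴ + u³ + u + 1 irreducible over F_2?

Check for roots in F_2: m(0) = 1; m(1) = 1.
No roots, so no linear factors.
Monic irreducibles of degree 2 over GF(2): u² + u + 1.
None of them divide m (all give nonzero remainder).
Monic irreducibles of degree 3 over GF(2): u³ + u + 1, u³ + u² + 1.
None of them divide m (all give nonzero remainder).
No irreducible factor of degree ≤ 3 exists, so m is irreducible over GF(2).

Yes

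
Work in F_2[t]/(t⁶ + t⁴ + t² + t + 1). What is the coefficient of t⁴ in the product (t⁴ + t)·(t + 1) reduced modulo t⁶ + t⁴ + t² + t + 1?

Multiply in F_2[t]: (t⁴ + t)·(t + 1) = t⁵ + t⁴ + t² + t.
Reduced: t⁵ + t⁴ + t² + t.

1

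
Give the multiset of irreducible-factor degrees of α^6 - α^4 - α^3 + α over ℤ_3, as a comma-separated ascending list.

Write f(α) = α^6 - α^4 - α^3 + α.
Roots in ℤ_3: f(0) = 0 → root; f(1) = 0 → root; f(2) = 0 → root.
Linear factors from roots: (α), (α - 1), (α + 1).
Complete factorization: f(α) = (α)·(α + 1)·(α - 1)^4.
Factor degrees with multiplicity: 1 + 1 + 1 + 1 + 1 + 1 = 6.

1, 1, 1, 1, 1, 1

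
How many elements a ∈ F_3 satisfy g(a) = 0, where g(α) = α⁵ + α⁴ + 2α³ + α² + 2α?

2

Evaluate at each of the 3 elements of F_3:
g(0) = 0 → root; g(1) = 1; g(2) = 0 → root.
Roots: {0, 2}.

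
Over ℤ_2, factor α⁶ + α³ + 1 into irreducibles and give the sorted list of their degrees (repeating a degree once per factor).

Write h(α) = α⁶ + α³ + 1.
Roots in ℤ_2: h(0) = 1; h(1) = 1.
Complete factorization: h(α) = (α⁶ + α³ + 1).
Factor degrees with multiplicity: 6 = 6.

6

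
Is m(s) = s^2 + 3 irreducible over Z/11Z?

Yes

Check each element of Z/11Z for a root: m(0)=3, m(1)=4, m(2)=7, m(3)=1, m(4)=8, m(5)=6, m(6)=6, m(7)=8, m(8)=1, m(9)=7, m(10)=4.
No roots. A degree-2 polynomial over a field with no linear factor is irreducible.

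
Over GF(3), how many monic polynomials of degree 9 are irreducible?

2184

Gauss's count: N_{3}(9) = (1/9) Σ_{d|9} μ(9/d)·3^d.
Divisors of 9: 1, 3, 9; μ(9/d) for each: 0, -1, 1.
Σ = − 3^3 + 3^9 = 19656.
N = 19656/9 = 2184.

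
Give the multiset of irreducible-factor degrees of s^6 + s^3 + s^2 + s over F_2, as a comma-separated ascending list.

Write g(s) = s^6 + s^3 + s^2 + s.
Roots in F_2: g(0) = 0 → root; g(1) = 0 → root.
Linear factors from roots: (s), (s + 1).
Complete factorization: g(s) = (s)·(s + 1)^2·(s^3 + s + 1).
Factor degrees with multiplicity: 1 + 1 + 1 + 3 = 6.

1, 1, 1, 3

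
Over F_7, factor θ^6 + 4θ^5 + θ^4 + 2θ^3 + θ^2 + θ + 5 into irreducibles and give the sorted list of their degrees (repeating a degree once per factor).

6

Write g(θ) = θ^6 + 4θ^5 + θ^4 + 2θ^3 + θ^2 + θ + 5.
Complete factorization: g(θ) = (θ^6 + 4θ^5 + θ^4 + 2θ^3 + θ^2 + θ + 5).
Factor degrees with multiplicity: 6 = 6.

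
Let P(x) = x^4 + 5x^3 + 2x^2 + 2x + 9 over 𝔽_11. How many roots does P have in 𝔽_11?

Evaluate at each of the 11 elements of 𝔽_11:
P(0) = 9; P(1) = 8; P(2) = 0 → root; P(3) = 7; P(4) = 9; P(5) = 10; P(6) = 5; P(7) = 2; P(8) = 0 → root; P(9) = 0 → root; P(10) = 5.
Roots: {2, 8, 9}.

3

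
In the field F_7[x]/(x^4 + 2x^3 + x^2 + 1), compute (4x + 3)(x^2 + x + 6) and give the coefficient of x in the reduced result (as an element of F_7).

6

Multiply in F_7[x]: (4x + 3)·(x^2 + x + 6) = 4x^3 + 6x + 4.
Reduced: 4x^3 + 6x + 4.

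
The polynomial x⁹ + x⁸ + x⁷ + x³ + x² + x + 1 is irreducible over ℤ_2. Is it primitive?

Write f(x) = x⁹ + x⁸ + x⁷ + x³ + x² + x + 1.
|GF(2^9)^×| = 2^9 − 1 = 511. Prime factorization: 511 = 7·73.
f is primitive ⇔ x has order 511 in GF(2)[x]/(f), i.e. x^(511/q) ≠ 1 for each prime q | 511.
x^(73) mod f = x⁷ + x⁶ + x⁵ + x⁴ + x³.
x^(7) mod f = x⁷.
None equal 1, so x has full order 511; f is primitive.

Yes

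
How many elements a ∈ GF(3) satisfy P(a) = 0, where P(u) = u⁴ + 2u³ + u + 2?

Evaluate at each of the 3 elements of GF(3):
P(0) = 2; P(1) = 0 → root; P(2) = 0 → root.
Roots: {1, 2}.

2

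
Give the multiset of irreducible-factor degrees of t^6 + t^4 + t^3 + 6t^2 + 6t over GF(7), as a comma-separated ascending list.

1, 1, 1, 3

Write g(t) = t^6 + t^4 + t^3 + 6t^2 + 6t.
Linear factors from roots: (t), (t + 3), (t + 2).
Complete factorization: g(t) = (t)·(t + 2)·(t + 3)·(t^3 + 2t^2 + 6t + 1).
Factor degrees with multiplicity: 1 + 1 + 1 + 3 = 6.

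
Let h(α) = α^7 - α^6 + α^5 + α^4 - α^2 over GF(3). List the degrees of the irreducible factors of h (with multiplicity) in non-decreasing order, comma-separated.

1, 1, 1, 2, 2

Roots in GF(3): h(0) = 0 → root; h(1) = 1; h(2) = 0 → root.
Linear factors from roots: (α), (α + 1).
Complete factorization: h(α) = (α + 1)·(α)^2·(α^2 + 1)·(α^2 + α - 1).
Factor degrees with multiplicity: 1 + 1 + 1 + 2 + 2 = 7.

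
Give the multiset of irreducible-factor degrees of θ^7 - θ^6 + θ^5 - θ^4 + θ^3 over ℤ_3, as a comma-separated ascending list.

1, 1, 1, 4

Write f(θ) = θ^7 - θ^6 + θ^5 - θ^4 + θ^3.
Roots in ℤ_3: f(0) = 0 → root; f(1) = 1; f(2) = 1.
Linear factors from roots: (θ).
Complete factorization: f(θ) = (θ)^3·(θ^4 - θ^3 + θ^2 - θ + 1).
Factor degrees with multiplicity: 1 + 1 + 1 + 4 = 7.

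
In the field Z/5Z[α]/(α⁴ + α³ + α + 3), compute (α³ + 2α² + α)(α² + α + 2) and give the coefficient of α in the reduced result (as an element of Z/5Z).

Multiply in Z/5Z[α]: (α³ + 2α² + α)·(α² + α + 2) = α⁵ + 3α⁴ + 2α.
Reduce using α⁴ ≡ 4α³ + 4α + 2 (mod α⁴ + α³ + α + 3).
Reduced: 3α³ + 4α² + 2α + 4.

2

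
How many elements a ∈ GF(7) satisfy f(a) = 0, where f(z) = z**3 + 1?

Evaluate at each of the 7 elements of GF(7):
f(0) = 1; f(1) = 2; f(2) = 2; f(3) = 0 → root; f(4) = 2; f(5) = 0 → root; f(6) = 0 → root.
Roots: {3, 5, 6}.

3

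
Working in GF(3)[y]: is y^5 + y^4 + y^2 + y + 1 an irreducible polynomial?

Write P(y) = y^5 + y^4 + y^2 + y + 1.
Check for roots in GF(3): P(0) = 1; P(1) = 2; P(2) = 1.
No roots, so no linear factors.
Monic irreducibles of degree 2 over GF(3): y^2 + 1, y^2 + y + 2, y^2 + 2y + 2.
None of them divide P (all give nonzero remainder).
No irreducible factor of degree ≤ 2 exists, so P is irreducible over GF(3).

Yes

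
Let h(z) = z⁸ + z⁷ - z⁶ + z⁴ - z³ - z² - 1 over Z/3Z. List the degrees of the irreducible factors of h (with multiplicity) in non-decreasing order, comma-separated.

2, 3, 3

Roots in Z/3Z: h(0) = 2; h(1) = 2; h(2) = 2.
Complete factorization: h(z) = (z² + 1)·(z³ - z - 1)·(z³ + z² - z + 1).
Factor degrees with multiplicity: 2 + 3 + 3 = 8.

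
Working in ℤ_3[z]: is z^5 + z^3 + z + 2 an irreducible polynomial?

Yes

Write h(z) = z^5 + z^3 + z + 2.
Check for roots in ℤ_3: h(0) = 2; h(1) = 2; h(2) = 2.
No roots, so no linear factors.
Monic irreducibles of degree 2 over GF(3): z^2 + 1, z^2 + z + 2, z^2 + 2z + 2.
None of them divide h (all give nonzero remainder).
No irreducible factor of degree ≤ 2 exists, so h is irreducible over GF(3).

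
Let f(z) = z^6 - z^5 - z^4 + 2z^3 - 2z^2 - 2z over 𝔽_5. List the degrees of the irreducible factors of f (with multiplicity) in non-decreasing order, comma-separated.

Roots in 𝔽_5: f(0) = 0 → root; f(1) = 2; f(2) = 0 → root; f(3) = 0 → root; f(4) = 4.
Linear factors from roots: (z), (z - 2), (z + 2).
Complete factorization: f(z) = (z)·(z - 2)·(z + 2)^2·(z^2 + 2z - 1).
Factor degrees with multiplicity: 1 + 1 + 1 + 1 + 2 = 6.

1, 1, 1, 1, 2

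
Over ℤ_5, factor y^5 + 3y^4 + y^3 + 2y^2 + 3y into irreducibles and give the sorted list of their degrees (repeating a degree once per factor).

1, 1, 1, 1, 1

Write f(y) = y^5 + 3y^4 + y^3 + 2y^2 + 3y.
Roots in ℤ_5: f(0) = 0 → root; f(1) = 0 → root; f(2) = 2; f(3) = 0 → root; f(4) = 0 → root.
Linear factors from roots: (y), (y + 4), (y + 2), (y + 1).
Complete factorization: f(y) = (y)·(y + 2)·(y + 4)·(y + 1)^2.
Factor degrees with multiplicity: 1 + 1 + 1 + 1 + 1 = 5.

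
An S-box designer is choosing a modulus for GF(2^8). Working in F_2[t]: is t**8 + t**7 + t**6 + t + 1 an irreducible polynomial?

Write g(t) = t**8 + t**7 + t**6 + t + 1.
Check for roots in F_2: g(0) = 1; g(1) = 1.
No roots, so no linear factors.
Monic irreducibles of degree 2 over GF(2): t**2 + t + 1.
None of them divide g (all give nonzero remainder).
Monic irreducibles of degree 3 over GF(2): t**3 + t + 1, t**3 + t**2 + 1.
None of them divide g (all give nonzero remainder).
Monic irreducibles of degree 4 over GF(2): t**4 + t + 1, t**4 + t**3 + 1, t**4 + t**3 + t**2 + t + 1.
None of them divide g (all give nonzero remainder).
No irreducible factor of degree ≤ 4 exists, so g is irreducible over GF(2).

Yes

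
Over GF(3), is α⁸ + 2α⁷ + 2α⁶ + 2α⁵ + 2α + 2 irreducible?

Yes

Write P(α) = α⁸ + 2α⁷ + 2α⁶ + 2α⁵ + 2α + 2.
Check for roots in GF(3): P(0) = 2; P(1) = 2; P(2) = 2.
No roots, so no linear factors.
Monic irreducibles of degree 2 over GF(3): α² + 1, α² + α + 2, α² + 2α + 2.
None of them divide P (all give nonzero remainder).
Degree-3 irreducible divisors: test the 8 monic irreducibles of degree 3 over GF(3).
None of them divide P (all give nonzero remainder).
Degree-4 irreducible divisors: test the 18 monic irreducibles of degree 4 over GF(3).
None of them divide P (all give nonzero remainder).
No irreducible factor of degree ≤ 4 exists, so P is irreducible over GF(3).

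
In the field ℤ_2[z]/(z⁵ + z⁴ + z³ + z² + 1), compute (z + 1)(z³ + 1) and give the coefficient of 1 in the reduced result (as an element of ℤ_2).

1

Multiply in ℤ_2[z]: (z + 1)·(z³ + 1) = z⁴ + z³ + z + 1.
Reduced: z⁴ + z³ + z + 1.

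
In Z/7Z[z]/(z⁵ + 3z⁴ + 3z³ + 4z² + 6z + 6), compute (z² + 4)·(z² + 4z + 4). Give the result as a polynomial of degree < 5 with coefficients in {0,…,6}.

z^4 + 4z^3 + z^2 + 2z + 2

Multiply in Z/7Z[z]: (z² + 4)·(z² + 4z + 4) = z⁴ + 4z³ + z² + 2z + 2.
Reduced: z⁴ + 4z³ + z² + 2z + 2.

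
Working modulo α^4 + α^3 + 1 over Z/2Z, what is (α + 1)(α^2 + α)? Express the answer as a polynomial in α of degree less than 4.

Multiply in Z/2Z[α]: (α + 1)·(α^2 + α) = α^3 + α.
Reduced: α^3 + α.

α^3 + α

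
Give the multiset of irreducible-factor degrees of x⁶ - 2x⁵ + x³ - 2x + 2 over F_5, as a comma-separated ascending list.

1, 2, 3

Write f(x) = x⁶ - 2x⁵ + x³ - 2x + 2.
Roots in F_5: f(0) = 2; f(1) = 0 → root; f(2) = 1; f(3) = 1; f(4) = 1.
Linear factors from roots: (x - 1).
Complete factorization: f(x) = (x - 1)·(x² - x + 1)·(x³ - 2x - 2).
Factor degrees with multiplicity: 1 + 2 + 3 = 6.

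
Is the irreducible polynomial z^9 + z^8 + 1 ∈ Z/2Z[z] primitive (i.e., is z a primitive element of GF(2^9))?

No

Write f(z) = z^9 + z^8 + 1.
|GF(2^9)^×| = 2^9 − 1 = 511. Prime factorization: 511 = 7·73.
f is primitive ⇔ z has order 511 in GF(2)[z]/(f), i.e. z^(511/q) ≠ 1 for each prime q | 511.
z^(73) mod f = 1
z^(7) mod f = z^7.
Since z^(73) = 1, the order of z divides 73 < 511; not primitive.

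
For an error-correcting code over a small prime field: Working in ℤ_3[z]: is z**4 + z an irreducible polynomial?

No

Write P(z) = z**4 + z.
Check for roots in ℤ_3: P(0) = 0 → root; P(1) = 2; P(2) = 0 → root.
P(0) = 0, so (z) divides P(z); P is reducible.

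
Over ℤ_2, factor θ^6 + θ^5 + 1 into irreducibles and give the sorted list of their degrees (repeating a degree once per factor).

6

Write g(θ) = θ^6 + θ^5 + 1.
Roots in ℤ_2: g(0) = 1; g(1) = 1.
Complete factorization: g(θ) = (θ^6 + θ^5 + 1).
Factor degrees with multiplicity: 6 = 6.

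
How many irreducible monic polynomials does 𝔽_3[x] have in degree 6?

116

x^(3^6) − x is the product of all monic irreducibles of degree dividing 6; Möbius inversion gives N = (1/6) Σ μ(6/d)·3^d.
Divisors of 6: 1, 2, 3, 6; μ(6/d) for each: 1, -1, -1, 1.
Σ = 3^1 − 3^2 − 3^3 + 3^6 = 696.
N = 696/6 = 116.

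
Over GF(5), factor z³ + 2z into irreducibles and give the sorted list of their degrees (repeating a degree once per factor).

1, 2

Write g(z) = z³ + 2z.
Roots in GF(5): g(0) = 0 → root; g(1) = 3; g(2) = 2; g(3) = 3; g(4) = 2.
Linear factors from roots: (z).
Complete factorization: g(z) = (z)·(z² + 2).
Factor degrees with multiplicity: 1 + 2 = 3.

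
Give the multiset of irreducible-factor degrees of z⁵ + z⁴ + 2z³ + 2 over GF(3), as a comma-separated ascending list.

1, 1, 1, 2

Write g(z) = z⁵ + z⁴ + 2z³ + 2.
Roots in GF(3): g(0) = 2; g(1) = 0 → root; g(2) = 0 → root.
Linear factors from roots: (z + 2), (z + 1).
Complete factorization: g(z) = (z + 1)·(z + 2)^2·(z² + 2z + 2).
Factor degrees with multiplicity: 1 + 1 + 1 + 2 = 5.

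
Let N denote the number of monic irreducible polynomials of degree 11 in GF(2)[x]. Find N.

186

The number of monic irreducibles of degree 11 over GF(2) is (1/11)·Σ_{d∣11} μ(11/d) 2^d.
Divisors of 11: 1, 11; μ(11/d) for each: -1, 1.
Σ = − 2^1 + 2^11 = 2046.
N = 2046/11 = 186.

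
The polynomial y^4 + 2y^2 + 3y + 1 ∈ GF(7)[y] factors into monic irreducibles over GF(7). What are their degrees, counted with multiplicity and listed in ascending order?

1, 1, 2

Write f(y) = y^4 + 2y^2 + 3y + 1.
Linear factors from roots: (y - 1), (y + 3).
Complete factorization: f(y) = (y + 3)·(y - 1)·(y^2 - 2y + 2).
Factor degrees with multiplicity: 1 + 1 + 2 = 4.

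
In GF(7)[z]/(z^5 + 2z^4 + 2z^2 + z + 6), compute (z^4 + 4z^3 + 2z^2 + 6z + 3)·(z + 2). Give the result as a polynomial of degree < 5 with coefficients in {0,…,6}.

Multiply in GF(7)[z]: (z^4 + 4z^3 + 2z^2 + 6z + 3)·(z + 2) = z^5 + 6z^4 + 3z^3 + 3z^2 + z + 6.
Reduce using z^5 ≡ 5z^4 + 5z^2 + 6z + 1 (mod z^5 + 2z^4 + 2z^2 + z + 6).
Reduced: 4z^4 + 3z^3 + z^2.

4z^4 + 3z^3 + z^2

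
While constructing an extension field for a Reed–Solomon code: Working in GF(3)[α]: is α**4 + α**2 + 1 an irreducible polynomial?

Write f(α) = α**4 + α**2 + 1.
Check for roots in GF(3): f(0) = 1; f(1) = 0 → root; f(2) = 0 → root.
f(1) = 0, so (α − 1) divides f(α); f is reducible.

No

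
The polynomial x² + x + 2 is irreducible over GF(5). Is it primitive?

Yes

Write f(x) = x² + x + 2.
|GF(5^2)^×| = 5^2 − 1 = 24. Prime factorization: 24 = 2^3·3.
f is primitive ⇔ x has order 24 in GF(5)[x]/(f), i.e. x^(24/q) ≠ 1 for each prime q | 24.
x^(12) mod f = 4.
x^(8) mod f = 3x + 1.
None equal 1, so x has full order 24; f is primitive.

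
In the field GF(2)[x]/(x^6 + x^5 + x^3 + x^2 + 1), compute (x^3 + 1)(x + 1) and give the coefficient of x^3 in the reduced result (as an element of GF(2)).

Multiply in GF(2)[x]: (x^3 + 1)·(x + 1) = x^4 + x^3 + x + 1.
Reduced: x^4 + x^3 + x + 1.

1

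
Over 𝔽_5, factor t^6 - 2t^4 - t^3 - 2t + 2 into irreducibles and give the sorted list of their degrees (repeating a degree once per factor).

6

Write h(t) = t^6 - 2t^4 - t^3 - 2t + 2.
Roots in 𝔽_5: h(0) = 2; h(1) = 3; h(2) = 2; h(3) = 1; h(4) = 4.
Complete factorization: h(t) = (t^6 - 2t^4 - t^3 - 2t + 2).
Factor degrees with multiplicity: 6 = 6.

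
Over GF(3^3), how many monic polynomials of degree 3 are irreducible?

The number of monic irreducibles of degree 3 over GF(27) is (1/3)·Σ_{d∣3} μ(3/d) 27^d.
Divisors of 3: 1, 3; μ(3/d) for each: -1, 1.
Σ = − 27^1 + 27^3 = 19656.
N = 19656/3 = 6552.

6552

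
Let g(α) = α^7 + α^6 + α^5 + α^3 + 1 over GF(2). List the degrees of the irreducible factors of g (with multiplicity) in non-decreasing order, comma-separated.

2, 2, 3

Roots in GF(2): g(0) = 1; g(1) = 1.
Complete factorization: g(α) = (α^2 + α + 1)^2·(α^3 + α^2 + 1).
Factor degrees with multiplicity: 2 + 2 + 3 = 7.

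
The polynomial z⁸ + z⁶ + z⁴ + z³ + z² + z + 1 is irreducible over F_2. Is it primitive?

Write f(z) = z⁸ + z⁶ + z⁴ + z³ + z² + z + 1.
|GF(2^8)^×| = 2^8 − 1 = 255. Prime factorization: 255 = 3·5·17.
f is primitive ⇔ z has order 255 in GF(2)[z]/(f), i.e. z^(255/q) ≠ 1 for each prime q | 255.
z^(85) mod f = z⁴ + z³ + z.
z^(51) mod f = z⁶ + z³.
z^(15) mod f = z⁶ + z + 1.
None equal 1, so z has full order 255; f is primitive.

Yes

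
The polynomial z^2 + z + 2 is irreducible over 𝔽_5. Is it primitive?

Write f(z) = z^2 + z + 2.
|GF(5^2)^×| = 5^2 − 1 = 24. Prime factorization: 24 = 2^3·3.
f is primitive ⇔ z has order 24 in GF(5)[z]/(f), i.e. z^(24/q) ≠ 1 for each prime q | 24.
z^(12) mod f = 4.
z^(8) mod f = 3z + 1.
None equal 1, so z has full order 24; f is primitive.

Yes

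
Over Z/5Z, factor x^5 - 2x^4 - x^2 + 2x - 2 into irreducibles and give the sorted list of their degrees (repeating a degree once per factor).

2, 3

Write g(x) = x^5 - 2x^4 - x^2 + 2x - 2.
Roots in Z/5Z: g(0) = 3; g(1) = 3; g(2) = 3; g(3) = 1; g(4) = 2.
Complete factorization: g(x) = (x^2 + 2x - 2)·(x^3 + x^2 + 1).
Factor degrees with multiplicity: 2 + 3 = 5.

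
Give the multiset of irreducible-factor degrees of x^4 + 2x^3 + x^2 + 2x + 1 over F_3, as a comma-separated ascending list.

Write h(x) = x^4 + 2x^3 + x^2 + 2x + 1.
Roots in F_3: h(0) = 1; h(1) = 1; h(2) = 2.
Complete factorization: h(x) = (x^4 + 2x^3 + x^2 + 2x + 1).
Factor degrees with multiplicity: 4 = 4.

4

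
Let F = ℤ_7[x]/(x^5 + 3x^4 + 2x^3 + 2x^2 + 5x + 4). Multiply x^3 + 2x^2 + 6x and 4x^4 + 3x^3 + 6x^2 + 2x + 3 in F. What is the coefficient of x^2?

Multiply in ℤ_7[x]: (x^3 + 2x^2 + 6x)·(4x^4 + 3x^3 + 6x^2 + 2x + 3) = 4x^7 + 4x^6 + x^5 + 4x^4 + x^3 + 4x^2 + 4x.
Reduce using x^5 ≡ 4x^4 + 5x^3 + 5x^2 + 2x + 3 (mod x^5 + 3x^4 + 2x^3 + 2x^2 + 5x + 4).
Reduced: 3x^4 + 5x^3 + x^2 + 2.

1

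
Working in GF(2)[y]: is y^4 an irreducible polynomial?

Write h(y) = y^4.
Check for roots in GF(2): h(0) = 0 → root; h(1) = 1.
h(0) = 0, so (y) divides h(y); h is reducible.

No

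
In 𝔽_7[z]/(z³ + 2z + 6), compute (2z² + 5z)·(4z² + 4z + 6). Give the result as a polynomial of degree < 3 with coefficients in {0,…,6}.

2z^2 + 3z

Multiply in 𝔽_7[z]: (2z² + 5z)·(4z² + 4z + 6) = z⁴ + 4z² + 2z.
Reduce using z³ ≡ 5z + 1 (mod z³ + 2z + 6).
Reduced: 2z² + 3z.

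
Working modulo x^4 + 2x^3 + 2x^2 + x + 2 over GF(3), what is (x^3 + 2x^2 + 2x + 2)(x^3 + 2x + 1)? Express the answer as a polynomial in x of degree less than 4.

Multiply in GF(3)[x]: (x^3 + 2x^2 + 2x + 2)·(x^3 + 2x + 1) = x^6 + 2x^5 + x^4 + x^3 + 2.
Reduce using x^4 ≡ x^3 + x^2 + 2x + 1 (mod x^4 + 2x^3 + 2x^2 + x + 2).
Reduced: 2x^3 + x + 1.

2x^3 + x + 1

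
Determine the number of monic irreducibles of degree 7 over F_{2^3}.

299592

x^(8^7) − x is the product of all monic irreducibles of degree dividing 7; Möbius inversion gives N = (1/7) Σ μ(7/d)·8^d.
Divisors of 7: 1, 7; μ(7/d) for each: -1, 1.
Σ = − 8^1 + 8^7 = 2097144.
N = 2097144/7 = 299592.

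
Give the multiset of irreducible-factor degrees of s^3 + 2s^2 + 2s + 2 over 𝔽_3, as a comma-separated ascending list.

Write g(s) = s^3 + 2s^2 + 2s + 2.
Roots in 𝔽_3: g(0) = 2; g(1) = 1; g(2) = 1.
Complete factorization: g(s) = (s^3 + 2s^2 + 2s + 2).
Factor degrees with multiplicity: 3 = 3.

3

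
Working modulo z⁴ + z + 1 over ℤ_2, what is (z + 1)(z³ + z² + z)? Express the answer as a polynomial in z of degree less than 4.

1

Multiply in ℤ_2[z]: (z + 1)·(z³ + z² + z) = z⁴ + z.
Reduce using z⁴ ≡ z + 1 (mod z⁴ + z + 1).
Reduced: 1.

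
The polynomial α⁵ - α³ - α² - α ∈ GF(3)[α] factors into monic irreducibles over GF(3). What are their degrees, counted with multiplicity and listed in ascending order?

Write h(α) = α⁵ - α³ - α² - α.
Roots in GF(3): h(0) = 0 → root; h(1) = 1; h(2) = 0 → root.
Linear factors from roots: (α), (α + 1).
Complete factorization: h(α) = (α)·(α + 1)^2·(α² + α - 1).
Factor degrees with multiplicity: 1 + 1 + 1 + 2 = 5.

1, 1, 1, 2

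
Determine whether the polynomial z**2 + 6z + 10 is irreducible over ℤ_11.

Yes

Write f(z) = z**2 + 6z + 10.
Check each element of ℤ_11 for a root: f(0)=10, f(1)=6, f(2)=4, f(3)=4, f(4)=6, f(5)=10, f(6)=5, f(7)=2, f(8)=1, f(9)=2, f(10)=5.
No roots. A degree-2 polynomial over a field with no linear factor is irreducible.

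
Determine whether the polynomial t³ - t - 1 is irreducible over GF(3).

Yes

Write P(t) = t³ - t - 1.
Check for roots in GF(3): P(0) = 2; P(1) = 2; P(2) = 2.
No roots. A degree-3 polynomial over a field with no linear factor is irreducible.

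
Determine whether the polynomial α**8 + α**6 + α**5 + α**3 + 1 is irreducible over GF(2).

Yes

Write f(α) = α**8 + α**6 + α**5 + α**3 + 1.
Check for roots in GF(2): f(0) = 1; f(1) = 1.
No roots, so no linear factors.
Monic irreducibles of degree 2 over GF(2): α**2 + α + 1.
None of them divide f (all give nonzero remainder).
Monic irreducibles of degree 3 over GF(2): α**3 + α + 1, α**3 + α**2 + 1.
None of them divide f (all give nonzero remainder).
Monic irreducibles of degree 4 over GF(2): α**4 + α + 1, α**4 + α**3 + 1, α**4 + α**3 + α**2 + α + 1.
None of them divide f (all give nonzero remainder).
No irreducible factor of degree ≤ 4 exists, so f is irreducible over GF(2).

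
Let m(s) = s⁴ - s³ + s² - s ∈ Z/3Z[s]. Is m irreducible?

No

Check for roots in Z/3Z: m(0) = 0 → root; m(1) = 0 → root; m(2) = 1.
m(0) = 0, so (s) divides m(s); m is reducible.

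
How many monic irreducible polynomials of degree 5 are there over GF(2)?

x^(2^5) − x is the product of all monic irreducibles of degree dividing 5; Möbius inversion gives N = (1/5) Σ μ(5/d)·2^d.
Divisors of 5: 1, 5; μ(5/d) for each: -1, 1.
Σ = − 2^1 + 2^5 = 30.
N = 30/5 = 6.

6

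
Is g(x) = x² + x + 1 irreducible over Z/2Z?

Check for roots in Z/2Z: g(0) = 1; g(1) = 1.
No roots. A degree-2 polynomial over a field with no linear factor is irreducible.

Yes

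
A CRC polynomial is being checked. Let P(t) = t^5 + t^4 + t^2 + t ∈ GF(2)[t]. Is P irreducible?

No

Check for roots in GF(2): P(0) = 0 → root; P(1) = 0 → root.
P(0) = 0, so (t) divides P(t); P is reducible.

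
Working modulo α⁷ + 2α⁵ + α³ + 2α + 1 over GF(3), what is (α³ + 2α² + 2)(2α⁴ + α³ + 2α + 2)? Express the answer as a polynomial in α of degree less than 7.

Multiply in GF(3)[α]: (α³ + 2α² + 2)·(2α⁴ + α³ + 2α + 2) = 2α⁷ + 2α⁶ + 2α⁵ + 2α³ + α² + α + 1.
Reduce using α⁷ ≡ α⁵ + 2α³ + α + 2 (mod α⁷ + 2α⁵ + α³ + 2α + 1).
Reduced: 2α⁶ + α⁵ + α² + 2.

2α^6 + α^5 + α^2 + 2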